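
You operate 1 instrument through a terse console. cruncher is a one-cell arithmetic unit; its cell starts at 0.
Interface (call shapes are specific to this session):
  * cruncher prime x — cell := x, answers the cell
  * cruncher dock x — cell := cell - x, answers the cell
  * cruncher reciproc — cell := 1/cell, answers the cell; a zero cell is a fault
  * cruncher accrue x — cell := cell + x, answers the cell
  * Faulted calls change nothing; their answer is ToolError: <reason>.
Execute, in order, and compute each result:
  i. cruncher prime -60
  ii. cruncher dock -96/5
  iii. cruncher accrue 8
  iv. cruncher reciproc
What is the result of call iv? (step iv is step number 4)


Answer: -5/164

Derivation:
>>> cruncher prime x='-60'
= -60
>>> cruncher dock x='-96/5'
= -204/5
>>> cruncher accrue x='8'
= -164/5
>>> cruncher reciproc
= -5/164


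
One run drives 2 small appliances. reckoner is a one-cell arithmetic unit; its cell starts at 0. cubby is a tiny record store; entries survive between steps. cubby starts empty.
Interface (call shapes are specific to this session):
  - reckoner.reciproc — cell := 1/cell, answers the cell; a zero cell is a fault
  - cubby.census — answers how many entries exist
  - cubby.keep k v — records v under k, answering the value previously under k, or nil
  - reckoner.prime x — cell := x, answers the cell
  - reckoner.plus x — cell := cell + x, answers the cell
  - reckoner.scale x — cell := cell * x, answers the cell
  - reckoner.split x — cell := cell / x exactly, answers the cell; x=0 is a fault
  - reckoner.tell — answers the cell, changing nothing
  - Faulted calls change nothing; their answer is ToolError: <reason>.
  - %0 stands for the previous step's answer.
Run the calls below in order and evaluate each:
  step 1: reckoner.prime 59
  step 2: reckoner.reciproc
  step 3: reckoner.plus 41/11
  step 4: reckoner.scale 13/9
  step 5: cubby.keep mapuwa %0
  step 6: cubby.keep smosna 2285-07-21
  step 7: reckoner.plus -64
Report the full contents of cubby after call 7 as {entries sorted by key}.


~$ reckoner.prime x→59
= 59
~$ reckoner.reciproc
= 1/59
~$ reckoner.plus x→41/11
= 2430/649
~$ reckoner.scale x→13/9
= 3510/649
~$ cubby.keep k→mapuwa v→%0
= nil
~$ cubby.keep k→smosna v→2285-07-21
= nil
~$ reckoner.plus x→-64
= -38026/649

Answer: {mapuwa=3510/649, smosna=2285-07-21}


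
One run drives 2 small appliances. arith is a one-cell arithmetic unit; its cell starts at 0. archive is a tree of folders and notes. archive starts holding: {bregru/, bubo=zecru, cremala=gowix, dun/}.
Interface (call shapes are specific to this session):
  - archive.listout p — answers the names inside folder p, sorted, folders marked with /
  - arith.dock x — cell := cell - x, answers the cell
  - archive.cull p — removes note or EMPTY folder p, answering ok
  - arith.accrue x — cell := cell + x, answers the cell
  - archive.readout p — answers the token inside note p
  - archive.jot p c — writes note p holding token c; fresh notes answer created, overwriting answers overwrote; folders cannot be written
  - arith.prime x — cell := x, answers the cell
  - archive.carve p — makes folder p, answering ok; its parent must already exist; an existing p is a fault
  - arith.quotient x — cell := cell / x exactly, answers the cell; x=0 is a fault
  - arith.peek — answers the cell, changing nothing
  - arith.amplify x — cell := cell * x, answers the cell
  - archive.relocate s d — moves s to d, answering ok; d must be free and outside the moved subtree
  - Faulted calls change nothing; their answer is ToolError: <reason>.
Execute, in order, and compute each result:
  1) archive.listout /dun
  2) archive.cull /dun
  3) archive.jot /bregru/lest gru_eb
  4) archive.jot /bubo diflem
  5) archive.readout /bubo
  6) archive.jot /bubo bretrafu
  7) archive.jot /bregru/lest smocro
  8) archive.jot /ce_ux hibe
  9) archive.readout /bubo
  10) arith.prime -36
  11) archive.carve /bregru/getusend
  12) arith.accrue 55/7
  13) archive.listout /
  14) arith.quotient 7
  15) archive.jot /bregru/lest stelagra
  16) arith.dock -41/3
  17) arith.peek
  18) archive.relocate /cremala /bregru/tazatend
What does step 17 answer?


Answer: 1418/147

Derivation:
% listout /dun
  []
% cull /dun
  ok
% jot /bregru/lest gru_eb
  created
% jot /bubo diflem
  overwrote
% readout /bubo
  diflem
% jot /bubo bretrafu
  overwrote
% jot /bregru/lest smocro
  overwrote
% jot /ce_ux hibe
  created
% readout /bubo
  bretrafu
% prime -36
  -36
% carve /bregru/getusend
  ok
% accrue 55/7
  -197/7
% listout /
  [bregru/, bubo, ce_ux, cremala]
% quotient 7
  -197/49
% jot /bregru/lest stelagra
  overwrote
% dock -41/3
  1418/147
% peek
  1418/147
% relocate /cremala /bregru/tazatend
  ok


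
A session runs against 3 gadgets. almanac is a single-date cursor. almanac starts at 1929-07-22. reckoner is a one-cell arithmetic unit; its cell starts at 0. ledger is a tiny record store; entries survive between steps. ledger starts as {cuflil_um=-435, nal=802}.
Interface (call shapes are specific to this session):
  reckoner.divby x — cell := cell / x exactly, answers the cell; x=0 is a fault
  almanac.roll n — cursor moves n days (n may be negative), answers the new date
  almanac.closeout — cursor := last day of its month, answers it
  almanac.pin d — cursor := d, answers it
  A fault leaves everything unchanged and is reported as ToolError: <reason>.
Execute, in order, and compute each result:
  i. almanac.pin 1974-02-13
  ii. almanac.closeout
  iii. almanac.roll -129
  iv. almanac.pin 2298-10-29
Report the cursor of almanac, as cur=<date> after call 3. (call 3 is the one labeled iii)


Answer: cur=1973-10-22

Derivation:
I run pin on d=1974-02-13: 1974-02-13.
I use closeout(), — result: 1974-02-28.
I use roll on n=-129, yielding 1973-10-22.
Next I call pin on d=2298-10-29, and see 2298-10-29.


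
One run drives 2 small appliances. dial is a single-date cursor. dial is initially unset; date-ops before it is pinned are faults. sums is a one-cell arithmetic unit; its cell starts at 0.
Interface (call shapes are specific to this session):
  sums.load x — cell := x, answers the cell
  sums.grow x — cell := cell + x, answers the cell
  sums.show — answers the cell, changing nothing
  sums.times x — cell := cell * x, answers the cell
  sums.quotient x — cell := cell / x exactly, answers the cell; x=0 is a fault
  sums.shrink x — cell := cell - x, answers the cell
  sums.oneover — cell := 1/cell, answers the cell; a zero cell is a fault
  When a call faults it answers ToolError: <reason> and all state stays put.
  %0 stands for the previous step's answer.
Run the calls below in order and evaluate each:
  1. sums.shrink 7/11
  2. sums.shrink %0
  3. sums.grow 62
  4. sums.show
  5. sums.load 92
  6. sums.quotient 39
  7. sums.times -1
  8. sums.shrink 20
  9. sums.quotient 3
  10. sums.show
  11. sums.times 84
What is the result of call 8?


Answer: -872/39

Derivation:
% 1. sums.shrink(x→7/11) : -7/11
% 2. sums.shrink(x→%0) : 0
% 3. sums.grow(x→62) : 62
% 4. sums.show() : 62
% 5. sums.load(x→92) : 92
% 6. sums.quotient(x→39) : 92/39
% 7. sums.times(x→-1) : -92/39
% 8. sums.shrink(x→20) : -872/39
% 9. sums.quotient(x→3) : -872/117
% 10. sums.show() : -872/117
% 11. sums.times(x→84) : -24416/39


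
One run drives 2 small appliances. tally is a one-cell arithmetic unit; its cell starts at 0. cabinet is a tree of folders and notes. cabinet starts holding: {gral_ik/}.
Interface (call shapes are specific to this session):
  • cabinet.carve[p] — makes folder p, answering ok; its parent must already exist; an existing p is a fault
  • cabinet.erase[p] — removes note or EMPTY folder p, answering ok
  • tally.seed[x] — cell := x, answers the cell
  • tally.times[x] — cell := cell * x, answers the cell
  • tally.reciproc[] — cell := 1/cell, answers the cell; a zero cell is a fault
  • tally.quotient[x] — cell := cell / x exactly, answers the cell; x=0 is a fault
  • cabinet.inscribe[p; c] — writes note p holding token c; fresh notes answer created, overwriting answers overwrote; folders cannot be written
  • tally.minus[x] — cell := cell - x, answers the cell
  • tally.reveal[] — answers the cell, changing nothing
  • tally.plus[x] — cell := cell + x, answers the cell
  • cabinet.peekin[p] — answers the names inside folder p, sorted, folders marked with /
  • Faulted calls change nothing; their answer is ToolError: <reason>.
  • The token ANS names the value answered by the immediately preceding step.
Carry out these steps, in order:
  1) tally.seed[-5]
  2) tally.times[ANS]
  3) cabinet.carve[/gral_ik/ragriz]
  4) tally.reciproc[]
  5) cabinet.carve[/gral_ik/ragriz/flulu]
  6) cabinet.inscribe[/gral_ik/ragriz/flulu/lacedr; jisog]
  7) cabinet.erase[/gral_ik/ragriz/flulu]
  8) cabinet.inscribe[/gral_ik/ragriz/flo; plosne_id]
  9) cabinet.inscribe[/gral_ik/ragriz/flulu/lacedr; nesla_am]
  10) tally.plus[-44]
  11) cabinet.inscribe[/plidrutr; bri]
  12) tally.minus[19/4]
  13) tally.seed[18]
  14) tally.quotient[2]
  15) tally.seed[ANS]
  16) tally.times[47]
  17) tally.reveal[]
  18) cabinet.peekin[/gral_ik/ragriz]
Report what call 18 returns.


> tally.seed x=-5
= -5
> tally.times x=ANS
= 25
> cabinet.carve p=/gral_ik/ragriz
= ok
> tally.reciproc
= 1/25
> cabinet.carve p=/gral_ik/ragriz/flulu
= ok
> cabinet.inscribe p=/gral_ik/ragriz/flulu/lacedr c=jisog
= created
> cabinet.erase p=/gral_ik/ragriz/flulu
= ToolError: not empty
> cabinet.inscribe p=/gral_ik/ragriz/flo c=plosne_id
= created
> cabinet.inscribe p=/gral_ik/ragriz/flulu/lacedr c=nesla_am
= overwrote
> tally.plus x=-44
= -1099/25
> cabinet.inscribe p=/plidrutr c=bri
= created
> tally.minus x=19/4
= -4871/100
> tally.seed x=18
= 18
> tally.quotient x=2
= 9
> tally.seed x=ANS
= 9
> tally.times x=47
= 423
> tally.reveal
= 423
> cabinet.peekin p=/gral_ik/ragriz
= [flo, flulu/]

Answer: [flo, flulu/]


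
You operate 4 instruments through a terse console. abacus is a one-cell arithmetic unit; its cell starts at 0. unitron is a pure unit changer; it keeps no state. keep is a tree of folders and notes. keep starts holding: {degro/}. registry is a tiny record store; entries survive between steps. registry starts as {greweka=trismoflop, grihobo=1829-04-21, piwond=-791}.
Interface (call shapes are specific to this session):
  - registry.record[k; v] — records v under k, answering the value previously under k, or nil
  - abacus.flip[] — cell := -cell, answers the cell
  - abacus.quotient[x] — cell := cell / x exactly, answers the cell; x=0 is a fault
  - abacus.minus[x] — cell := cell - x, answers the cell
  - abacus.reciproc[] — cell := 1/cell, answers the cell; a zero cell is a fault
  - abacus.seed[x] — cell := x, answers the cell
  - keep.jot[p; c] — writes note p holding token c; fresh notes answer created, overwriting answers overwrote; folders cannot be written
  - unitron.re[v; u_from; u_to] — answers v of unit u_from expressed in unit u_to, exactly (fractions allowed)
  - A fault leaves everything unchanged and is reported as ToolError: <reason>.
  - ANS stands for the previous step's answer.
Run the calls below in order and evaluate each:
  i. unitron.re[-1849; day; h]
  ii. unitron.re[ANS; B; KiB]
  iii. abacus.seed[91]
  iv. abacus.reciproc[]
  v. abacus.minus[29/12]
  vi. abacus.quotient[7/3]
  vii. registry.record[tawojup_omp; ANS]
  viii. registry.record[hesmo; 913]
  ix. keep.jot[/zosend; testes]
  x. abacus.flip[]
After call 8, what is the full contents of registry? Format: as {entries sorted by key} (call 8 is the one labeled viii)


Answer: {greweka=trismoflop, grihobo=1829-04-21, hesmo=913, piwond=-791, tawojup_omp=-2627/2548}

Derivation:
! unitron.re(v→-1849, u_from→day, u_to→h) -> -44376
! unitron.re(v→ANS, u_from→B, u_to→KiB) -> -5547/128
! abacus.seed(x→91) -> 91
! abacus.reciproc() -> 1/91
! abacus.minus(x→29/12) -> -2627/1092
! abacus.quotient(x→7/3) -> -2627/2548
! registry.record(k→tawojup_omp, v→ANS) -> nil
! registry.record(k→hesmo, v→913) -> nil
! keep.jot(p→/zosend, c→testes) -> created
! abacus.flip() -> 2627/2548


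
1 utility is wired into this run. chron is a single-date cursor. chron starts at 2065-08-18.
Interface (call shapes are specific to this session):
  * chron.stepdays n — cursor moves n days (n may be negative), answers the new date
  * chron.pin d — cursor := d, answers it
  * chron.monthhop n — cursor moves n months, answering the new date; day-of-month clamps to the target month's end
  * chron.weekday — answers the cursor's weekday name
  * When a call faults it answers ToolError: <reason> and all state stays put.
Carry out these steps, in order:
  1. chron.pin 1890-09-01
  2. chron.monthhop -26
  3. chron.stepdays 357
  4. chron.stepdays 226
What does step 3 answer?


·→ pin(d='1890-09-01')
·← 1890-09-01
·→ monthhop(n='-26')
·← 1888-07-01
·→ stepdays(n='357')
·← 1889-06-23
·→ stepdays(n='226')
·← 1890-02-04

Answer: 1889-06-23


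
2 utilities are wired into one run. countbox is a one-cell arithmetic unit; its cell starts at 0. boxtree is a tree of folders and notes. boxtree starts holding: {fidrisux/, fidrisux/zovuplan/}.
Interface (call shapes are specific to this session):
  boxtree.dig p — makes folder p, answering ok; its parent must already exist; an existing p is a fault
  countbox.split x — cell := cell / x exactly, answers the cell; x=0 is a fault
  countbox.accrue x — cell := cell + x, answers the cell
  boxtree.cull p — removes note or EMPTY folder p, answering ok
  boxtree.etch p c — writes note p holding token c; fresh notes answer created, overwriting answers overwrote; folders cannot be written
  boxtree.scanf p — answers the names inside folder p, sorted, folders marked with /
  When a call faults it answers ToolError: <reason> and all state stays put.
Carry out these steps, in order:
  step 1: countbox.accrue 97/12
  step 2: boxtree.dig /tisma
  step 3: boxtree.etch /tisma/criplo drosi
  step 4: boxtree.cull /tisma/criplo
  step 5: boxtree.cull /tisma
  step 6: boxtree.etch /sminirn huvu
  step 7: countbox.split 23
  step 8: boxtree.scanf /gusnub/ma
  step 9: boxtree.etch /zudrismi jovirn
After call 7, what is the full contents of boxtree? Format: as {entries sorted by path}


Answer: {fidrisux/, fidrisux/zovuplan/, sminirn=huvu}

Derivation:
Do: countbox.accrue[x: 97/12]
See: 97/12
Do: boxtree.dig[p: /tisma]
See: ok
Do: boxtree.etch[p: /tisma/criplo; c: drosi]
See: created
Do: boxtree.cull[p: /tisma/criplo]
See: ok
Do: boxtree.cull[p: /tisma]
See: ok
Do: boxtree.etch[p: /sminirn; c: huvu]
See: created
Do: countbox.split[x: 23]
See: 97/276
Do: boxtree.scanf[p: /gusnub/ma]
See: ToolError: not found
Do: boxtree.etch[p: /zudrismi; c: jovirn]
See: created


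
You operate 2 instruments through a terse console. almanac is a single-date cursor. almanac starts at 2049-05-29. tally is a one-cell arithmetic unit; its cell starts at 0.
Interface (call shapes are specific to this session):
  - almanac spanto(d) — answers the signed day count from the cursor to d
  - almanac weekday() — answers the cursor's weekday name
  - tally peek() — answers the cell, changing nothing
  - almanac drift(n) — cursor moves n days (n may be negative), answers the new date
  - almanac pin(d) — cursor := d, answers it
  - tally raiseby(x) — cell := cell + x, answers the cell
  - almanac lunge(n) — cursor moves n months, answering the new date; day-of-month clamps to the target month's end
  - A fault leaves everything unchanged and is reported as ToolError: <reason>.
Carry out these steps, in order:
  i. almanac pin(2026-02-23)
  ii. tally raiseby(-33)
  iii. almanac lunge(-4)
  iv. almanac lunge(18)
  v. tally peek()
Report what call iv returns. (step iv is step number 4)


Calling almanac pin(d: 2026-02-23), and observe 2026-02-23.
Using tally raiseby(x: -33), and get -33.
I invoke almanac lunge(n: -4): 2025-10-23.
I call almanac lunge(n: 18), which returns 2027-04-23.
I run tally peek, which returns -33.

Answer: 2027-04-23


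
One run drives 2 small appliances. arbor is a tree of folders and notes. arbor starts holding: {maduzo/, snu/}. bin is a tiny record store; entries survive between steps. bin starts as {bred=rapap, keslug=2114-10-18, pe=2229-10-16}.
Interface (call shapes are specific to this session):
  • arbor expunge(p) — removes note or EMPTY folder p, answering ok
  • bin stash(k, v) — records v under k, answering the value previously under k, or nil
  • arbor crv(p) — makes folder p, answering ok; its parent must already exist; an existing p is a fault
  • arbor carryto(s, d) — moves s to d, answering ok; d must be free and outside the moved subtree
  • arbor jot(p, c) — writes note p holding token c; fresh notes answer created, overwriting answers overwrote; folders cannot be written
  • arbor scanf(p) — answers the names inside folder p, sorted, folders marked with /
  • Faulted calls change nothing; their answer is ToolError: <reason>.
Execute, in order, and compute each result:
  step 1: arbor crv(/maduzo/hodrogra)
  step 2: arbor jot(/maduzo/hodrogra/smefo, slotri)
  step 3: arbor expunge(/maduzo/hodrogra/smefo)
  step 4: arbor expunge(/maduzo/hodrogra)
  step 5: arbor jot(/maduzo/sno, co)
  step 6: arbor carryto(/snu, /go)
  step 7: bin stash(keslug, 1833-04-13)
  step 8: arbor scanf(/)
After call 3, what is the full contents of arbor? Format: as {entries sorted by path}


Answer: {maduzo/, maduzo/hodrogra/, snu/}

Derivation:
Act: arbor crv[p→/maduzo/hodrogra]
Obs: ok
Act: arbor jot[p→/maduzo/hodrogra/smefo; c→slotri]
Obs: created
Act: arbor expunge[p→/maduzo/hodrogra/smefo]
Obs: ok
Act: arbor expunge[p→/maduzo/hodrogra]
Obs: ok
Act: arbor jot[p→/maduzo/sno; c→co]
Obs: created
Act: arbor carryto[s→/snu; d→/go]
Obs: ok
Act: bin stash[k→keslug; v→1833-04-13]
Obs: 2114-10-18
Act: arbor scanf[p→/]
Obs: [go/, maduzo/]


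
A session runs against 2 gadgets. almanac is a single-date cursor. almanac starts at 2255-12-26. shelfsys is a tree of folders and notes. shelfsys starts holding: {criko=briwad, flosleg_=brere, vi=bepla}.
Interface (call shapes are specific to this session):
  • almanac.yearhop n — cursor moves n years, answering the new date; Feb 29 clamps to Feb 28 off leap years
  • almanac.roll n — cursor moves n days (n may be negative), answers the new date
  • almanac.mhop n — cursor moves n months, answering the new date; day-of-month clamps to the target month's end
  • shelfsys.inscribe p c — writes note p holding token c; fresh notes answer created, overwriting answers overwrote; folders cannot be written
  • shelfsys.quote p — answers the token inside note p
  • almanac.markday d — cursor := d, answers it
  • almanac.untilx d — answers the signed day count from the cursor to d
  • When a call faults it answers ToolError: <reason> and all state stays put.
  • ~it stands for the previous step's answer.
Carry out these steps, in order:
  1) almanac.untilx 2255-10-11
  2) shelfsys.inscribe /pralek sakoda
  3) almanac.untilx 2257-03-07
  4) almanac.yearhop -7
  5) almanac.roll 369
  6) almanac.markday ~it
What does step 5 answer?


Answer: 2249-12-30

Derivation:
Next I call almanac.untilx with d: 2255-10-11, and see -76.
Then shelfsys.inscribe with p: /pralek, c: sakoda, → created.
I use almanac.untilx with d: 2257-03-07, giving 437.
Then almanac.yearhop with n: -7, → 2248-12-26.
I use almanac.roll with n: 369, which returns 2249-12-30.
I use almanac.markday with d: ~it, yielding 2249-12-30.


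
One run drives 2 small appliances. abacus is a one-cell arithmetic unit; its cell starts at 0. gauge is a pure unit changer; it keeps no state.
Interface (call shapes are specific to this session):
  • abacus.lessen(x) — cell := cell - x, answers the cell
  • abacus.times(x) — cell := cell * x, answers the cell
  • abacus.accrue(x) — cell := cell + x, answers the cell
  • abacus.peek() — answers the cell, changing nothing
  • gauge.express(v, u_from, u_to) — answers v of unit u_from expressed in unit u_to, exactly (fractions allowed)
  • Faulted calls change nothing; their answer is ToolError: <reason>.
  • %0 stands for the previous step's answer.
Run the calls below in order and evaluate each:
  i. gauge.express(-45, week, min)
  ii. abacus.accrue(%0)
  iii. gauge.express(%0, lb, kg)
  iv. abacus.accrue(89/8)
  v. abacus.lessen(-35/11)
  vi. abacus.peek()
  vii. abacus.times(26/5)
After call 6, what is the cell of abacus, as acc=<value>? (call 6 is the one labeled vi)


// gauge.express(v='-45', u_from='week', u_to='min') -> -453600
// abacus.accrue(x='%0') -> -453600
// gauge.express(v='%0', u_from='lb', u_to='kg') -> -25718687379/125000
// abacus.accrue(x='89/8') -> -3628711/8
// abacus.lessen(x='-35/11') -> -39915541/88
// abacus.peek() -> -39915541/88
// abacus.times(x='26/5') -> -518902033/220

Answer: acc=-39915541/88


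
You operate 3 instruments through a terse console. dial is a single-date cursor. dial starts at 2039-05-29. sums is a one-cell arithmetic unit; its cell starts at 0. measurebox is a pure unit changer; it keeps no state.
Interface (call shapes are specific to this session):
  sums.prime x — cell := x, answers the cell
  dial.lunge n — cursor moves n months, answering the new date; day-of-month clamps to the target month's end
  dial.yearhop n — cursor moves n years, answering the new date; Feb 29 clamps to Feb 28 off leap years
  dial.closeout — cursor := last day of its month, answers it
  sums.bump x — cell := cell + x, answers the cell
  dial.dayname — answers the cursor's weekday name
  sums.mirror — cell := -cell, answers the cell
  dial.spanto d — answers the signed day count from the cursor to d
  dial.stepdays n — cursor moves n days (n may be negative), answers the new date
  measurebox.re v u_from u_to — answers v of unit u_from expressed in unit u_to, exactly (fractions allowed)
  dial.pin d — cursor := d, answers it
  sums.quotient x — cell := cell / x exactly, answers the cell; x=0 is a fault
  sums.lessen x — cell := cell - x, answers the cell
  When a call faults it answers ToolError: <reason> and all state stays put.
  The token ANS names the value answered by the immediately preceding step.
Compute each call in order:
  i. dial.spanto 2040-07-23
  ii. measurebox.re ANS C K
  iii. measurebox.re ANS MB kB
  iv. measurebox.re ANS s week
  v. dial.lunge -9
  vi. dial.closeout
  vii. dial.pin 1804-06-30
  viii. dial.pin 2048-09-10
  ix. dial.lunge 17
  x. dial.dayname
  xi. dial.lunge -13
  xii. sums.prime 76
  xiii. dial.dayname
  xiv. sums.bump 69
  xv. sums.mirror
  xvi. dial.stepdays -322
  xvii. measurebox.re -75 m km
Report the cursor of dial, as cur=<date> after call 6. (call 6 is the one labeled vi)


~$ spanto d='2040-07-23'
[out] 421
~$ re v='ANS' u_from='C' u_to='K'
[out] 13883/20
~$ re v='ANS' u_from='MB' u_to='kB'
[out] 694150
~$ re v='ANS' u_from='s' u_to='week'
[out] 13883/12096
~$ lunge n='-9'
[out] 2038-08-29
~$ closeout
[out] 2038-08-31
~$ pin d='1804-06-30'
[out] 1804-06-30
~$ pin d='2048-09-10'
[out] 2048-09-10
~$ lunge n='17'
[out] 2050-02-10
~$ dayname
[out] Thursday
~$ lunge n='-13'
[out] 2049-01-10
~$ prime x='76'
[out] 76
~$ dayname
[out] Sunday
~$ bump x='69'
[out] 145
~$ mirror
[out] -145
~$ stepdays n='-322'
[out] 2048-02-23
~$ re v='-75' u_from='m' u_to='km'
[out] -3/40

Answer: cur=2038-08-31


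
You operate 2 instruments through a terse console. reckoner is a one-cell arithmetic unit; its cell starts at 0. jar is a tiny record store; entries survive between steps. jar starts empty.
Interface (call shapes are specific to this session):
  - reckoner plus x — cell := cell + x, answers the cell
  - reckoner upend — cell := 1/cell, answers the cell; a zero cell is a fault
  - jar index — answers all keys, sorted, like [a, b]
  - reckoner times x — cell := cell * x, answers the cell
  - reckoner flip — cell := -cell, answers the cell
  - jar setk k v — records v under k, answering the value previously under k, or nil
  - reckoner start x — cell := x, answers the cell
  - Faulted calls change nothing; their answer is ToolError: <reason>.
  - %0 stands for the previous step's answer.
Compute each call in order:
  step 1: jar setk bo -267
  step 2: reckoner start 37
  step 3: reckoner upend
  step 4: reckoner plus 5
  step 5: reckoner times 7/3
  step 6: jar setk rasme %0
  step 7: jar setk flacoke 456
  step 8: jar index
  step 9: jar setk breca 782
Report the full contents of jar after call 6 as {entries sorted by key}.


Invoking jar setk(k→bo, v→-267), and observe nil.
I run reckoner start(x→37), and observe 37.
Calling reckoner upend, — result: 1/37.
Invoking reckoner plus(x→5), and get 186/37.
I invoke reckoner times(x→7/3): 434/37.
Calling jar setk(k→rasme, v→%0), yielding nil.
I invoke jar setk(k→flacoke, v→456), → nil.
Next I call jar index, and get [bo, flacoke, rasme].
Next I call jar setk(k→breca, v→782), — result: nil.

Answer: {bo=-267, rasme=434/37}


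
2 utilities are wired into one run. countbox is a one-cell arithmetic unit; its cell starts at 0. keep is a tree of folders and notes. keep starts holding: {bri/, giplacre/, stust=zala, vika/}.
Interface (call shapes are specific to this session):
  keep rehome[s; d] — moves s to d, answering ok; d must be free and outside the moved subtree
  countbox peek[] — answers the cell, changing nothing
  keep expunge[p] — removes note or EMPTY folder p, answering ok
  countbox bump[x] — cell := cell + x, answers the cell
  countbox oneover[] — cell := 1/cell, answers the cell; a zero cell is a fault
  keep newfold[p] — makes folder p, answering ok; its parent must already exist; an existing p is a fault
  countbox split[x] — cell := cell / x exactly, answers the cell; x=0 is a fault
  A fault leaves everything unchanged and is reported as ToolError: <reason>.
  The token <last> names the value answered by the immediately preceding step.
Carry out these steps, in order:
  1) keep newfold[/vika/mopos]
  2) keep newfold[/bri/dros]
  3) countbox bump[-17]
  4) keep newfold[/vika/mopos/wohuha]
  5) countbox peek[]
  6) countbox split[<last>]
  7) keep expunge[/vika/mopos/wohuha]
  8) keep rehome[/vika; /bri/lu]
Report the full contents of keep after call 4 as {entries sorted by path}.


Do: keep newfold[p='/vika/mopos']
See: ok
Do: keep newfold[p='/bri/dros']
See: ok
Do: countbox bump[x='-17']
See: -17
Do: keep newfold[p='/vika/mopos/wohuha']
See: ok
Do: countbox peek[]
See: -17
Do: countbox split[x='<last>']
See: 1
Do: keep expunge[p='/vika/mopos/wohuha']
See: ok
Do: keep rehome[s='/vika'; d='/bri/lu']
See: ok

Answer: {bri/, bri/dros/, giplacre/, stust=zala, vika/, vika/mopos/, vika/mopos/wohuha/}


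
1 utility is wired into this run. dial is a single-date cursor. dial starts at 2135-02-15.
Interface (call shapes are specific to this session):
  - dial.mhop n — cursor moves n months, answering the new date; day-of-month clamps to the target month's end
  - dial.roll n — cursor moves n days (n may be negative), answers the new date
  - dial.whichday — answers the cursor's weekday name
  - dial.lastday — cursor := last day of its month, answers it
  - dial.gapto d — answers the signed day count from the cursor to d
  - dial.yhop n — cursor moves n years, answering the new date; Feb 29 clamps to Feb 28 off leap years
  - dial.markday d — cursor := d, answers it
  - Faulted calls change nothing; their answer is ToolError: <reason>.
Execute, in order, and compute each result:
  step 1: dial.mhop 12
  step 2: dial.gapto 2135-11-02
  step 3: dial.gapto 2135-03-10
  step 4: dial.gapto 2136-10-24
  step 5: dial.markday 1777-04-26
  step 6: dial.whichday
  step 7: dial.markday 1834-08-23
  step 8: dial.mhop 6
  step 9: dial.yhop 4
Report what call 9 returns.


Answer: 1839-02-23

Derivation:
Do: dial.mhop[n: 12]
See: 2136-02-15
Do: dial.gapto[d: 2135-11-02]
See: -105
Do: dial.gapto[d: 2135-03-10]
See: -342
Do: dial.gapto[d: 2136-10-24]
See: 252
Do: dial.markday[d: 1777-04-26]
See: 1777-04-26
Do: dial.whichday[]
See: Saturday
Do: dial.markday[d: 1834-08-23]
See: 1834-08-23
Do: dial.mhop[n: 6]
See: 1835-02-23
Do: dial.yhop[n: 4]
See: 1839-02-23


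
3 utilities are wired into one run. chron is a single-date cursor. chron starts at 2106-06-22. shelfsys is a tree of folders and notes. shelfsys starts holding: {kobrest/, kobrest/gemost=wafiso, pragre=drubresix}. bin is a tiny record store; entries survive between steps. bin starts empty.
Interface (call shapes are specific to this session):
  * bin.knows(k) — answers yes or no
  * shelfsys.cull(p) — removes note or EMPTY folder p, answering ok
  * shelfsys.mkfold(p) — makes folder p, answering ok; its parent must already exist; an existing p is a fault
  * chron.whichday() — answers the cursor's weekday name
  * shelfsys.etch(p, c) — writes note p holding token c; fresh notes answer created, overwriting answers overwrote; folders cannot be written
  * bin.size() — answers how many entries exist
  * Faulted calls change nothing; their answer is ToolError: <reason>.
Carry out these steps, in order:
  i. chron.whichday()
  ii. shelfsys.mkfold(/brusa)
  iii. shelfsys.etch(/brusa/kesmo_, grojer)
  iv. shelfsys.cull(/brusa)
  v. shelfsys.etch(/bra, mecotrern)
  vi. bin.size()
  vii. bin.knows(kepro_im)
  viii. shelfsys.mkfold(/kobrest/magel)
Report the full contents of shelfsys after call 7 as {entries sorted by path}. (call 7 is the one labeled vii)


CALL whichday[]
RET  Tuesday
CALL mkfold[/brusa]
RET  ok
CALL etch[/brusa/kesmo_; grojer]
RET  created
CALL cull[/brusa]
RET  ToolError: not empty
CALL etch[/bra; mecotrern]
RET  created
CALL size[]
RET  0
CALL knows[kepro_im]
RET  no
CALL mkfold[/kobrest/magel]
RET  ok

Answer: {bra=mecotrern, brusa/, brusa/kesmo_=grojer, kobrest/, kobrest/gemost=wafiso, pragre=drubresix}


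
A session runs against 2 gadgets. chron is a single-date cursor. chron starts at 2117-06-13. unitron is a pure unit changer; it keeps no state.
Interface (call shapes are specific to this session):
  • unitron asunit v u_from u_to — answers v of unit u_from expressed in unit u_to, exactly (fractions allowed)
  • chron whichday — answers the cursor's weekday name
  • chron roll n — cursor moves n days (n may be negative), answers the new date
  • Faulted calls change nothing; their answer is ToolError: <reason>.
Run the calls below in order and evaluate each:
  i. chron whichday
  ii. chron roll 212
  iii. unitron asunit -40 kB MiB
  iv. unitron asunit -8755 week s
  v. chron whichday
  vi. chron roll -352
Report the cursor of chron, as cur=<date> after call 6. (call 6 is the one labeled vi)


;; chron whichday() == Sunday
;; chron roll(n='212') == 2118-01-11
;; unitron asunit(v='-40', u_from='kB', u_to='MiB') == -625/16384
;; unitron asunit(v='-8755', u_from='week', u_to='s') == -5295024000
;; chron whichday() == Tuesday
;; chron roll(n='-352') == 2117-01-24

Answer: cur=2117-01-24


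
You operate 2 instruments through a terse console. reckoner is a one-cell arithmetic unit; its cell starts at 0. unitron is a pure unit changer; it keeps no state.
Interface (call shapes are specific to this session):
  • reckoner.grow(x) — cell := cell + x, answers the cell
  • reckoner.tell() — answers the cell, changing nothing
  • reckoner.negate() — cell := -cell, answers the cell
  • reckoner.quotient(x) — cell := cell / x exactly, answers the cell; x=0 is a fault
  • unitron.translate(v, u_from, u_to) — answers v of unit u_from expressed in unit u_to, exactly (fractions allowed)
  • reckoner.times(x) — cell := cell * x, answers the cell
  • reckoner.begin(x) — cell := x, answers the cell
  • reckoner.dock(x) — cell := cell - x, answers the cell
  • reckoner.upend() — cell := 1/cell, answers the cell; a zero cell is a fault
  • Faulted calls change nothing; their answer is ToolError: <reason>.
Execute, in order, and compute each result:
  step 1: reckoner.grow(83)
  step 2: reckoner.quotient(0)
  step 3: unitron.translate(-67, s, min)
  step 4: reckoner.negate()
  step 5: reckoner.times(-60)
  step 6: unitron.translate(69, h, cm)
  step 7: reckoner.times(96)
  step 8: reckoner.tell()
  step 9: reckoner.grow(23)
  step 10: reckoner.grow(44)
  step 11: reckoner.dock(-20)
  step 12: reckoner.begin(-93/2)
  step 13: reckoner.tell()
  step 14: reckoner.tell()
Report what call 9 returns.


Answer: 478103

Derivation:
% grow(x='83') ~> 83
% quotient(x='0') ~> ToolError: division by zero
% translate(v='-67', u_from='s', u_to='min') ~> -67/60
% negate() ~> -83
% times(x='-60') ~> 4980
% translate(v='69', u_from='h', u_to='cm') ~> ToolError: incompatible units
% times(x='96') ~> 478080
% tell() ~> 478080
% grow(x='23') ~> 478103
% grow(x='44') ~> 478147
% dock(x='-20') ~> 478167
% begin(x='-93/2') ~> -93/2
% tell() ~> -93/2
% tell() ~> -93/2


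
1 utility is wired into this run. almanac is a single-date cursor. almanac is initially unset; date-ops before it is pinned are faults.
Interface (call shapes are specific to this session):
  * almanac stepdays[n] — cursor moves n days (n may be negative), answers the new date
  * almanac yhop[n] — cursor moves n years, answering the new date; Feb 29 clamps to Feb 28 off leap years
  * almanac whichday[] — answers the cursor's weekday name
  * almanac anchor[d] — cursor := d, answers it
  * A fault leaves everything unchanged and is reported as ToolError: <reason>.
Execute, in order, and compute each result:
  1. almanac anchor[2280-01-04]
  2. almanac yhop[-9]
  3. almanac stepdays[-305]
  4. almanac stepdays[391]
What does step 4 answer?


Answer: 2271-03-31

Derivation:
> almanac anchor d: 2280-01-04
[out] 2280-01-04
> almanac yhop n: -9
[out] 2271-01-04
> almanac stepdays n: -305
[out] 2270-03-05
> almanac stepdays n: 391
[out] 2271-03-31


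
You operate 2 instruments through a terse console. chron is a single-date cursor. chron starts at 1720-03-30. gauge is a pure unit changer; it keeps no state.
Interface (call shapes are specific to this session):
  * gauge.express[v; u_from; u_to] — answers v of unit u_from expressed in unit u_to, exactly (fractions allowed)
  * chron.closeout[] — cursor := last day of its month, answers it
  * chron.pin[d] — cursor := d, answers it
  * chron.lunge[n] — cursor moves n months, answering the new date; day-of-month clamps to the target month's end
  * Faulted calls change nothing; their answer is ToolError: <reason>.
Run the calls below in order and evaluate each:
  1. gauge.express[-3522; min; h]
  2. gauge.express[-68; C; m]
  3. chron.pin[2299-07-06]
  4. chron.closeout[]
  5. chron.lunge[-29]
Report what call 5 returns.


Answer: 2297-02-28

Derivation:
-> express(-3522, min, h)
<- -587/10
-> express(-68, C, m)
<- ToolError: incompatible units
-> pin(2299-07-06)
<- 2299-07-06
-> closeout()
<- 2299-07-31
-> lunge(-29)
<- 2297-02-28


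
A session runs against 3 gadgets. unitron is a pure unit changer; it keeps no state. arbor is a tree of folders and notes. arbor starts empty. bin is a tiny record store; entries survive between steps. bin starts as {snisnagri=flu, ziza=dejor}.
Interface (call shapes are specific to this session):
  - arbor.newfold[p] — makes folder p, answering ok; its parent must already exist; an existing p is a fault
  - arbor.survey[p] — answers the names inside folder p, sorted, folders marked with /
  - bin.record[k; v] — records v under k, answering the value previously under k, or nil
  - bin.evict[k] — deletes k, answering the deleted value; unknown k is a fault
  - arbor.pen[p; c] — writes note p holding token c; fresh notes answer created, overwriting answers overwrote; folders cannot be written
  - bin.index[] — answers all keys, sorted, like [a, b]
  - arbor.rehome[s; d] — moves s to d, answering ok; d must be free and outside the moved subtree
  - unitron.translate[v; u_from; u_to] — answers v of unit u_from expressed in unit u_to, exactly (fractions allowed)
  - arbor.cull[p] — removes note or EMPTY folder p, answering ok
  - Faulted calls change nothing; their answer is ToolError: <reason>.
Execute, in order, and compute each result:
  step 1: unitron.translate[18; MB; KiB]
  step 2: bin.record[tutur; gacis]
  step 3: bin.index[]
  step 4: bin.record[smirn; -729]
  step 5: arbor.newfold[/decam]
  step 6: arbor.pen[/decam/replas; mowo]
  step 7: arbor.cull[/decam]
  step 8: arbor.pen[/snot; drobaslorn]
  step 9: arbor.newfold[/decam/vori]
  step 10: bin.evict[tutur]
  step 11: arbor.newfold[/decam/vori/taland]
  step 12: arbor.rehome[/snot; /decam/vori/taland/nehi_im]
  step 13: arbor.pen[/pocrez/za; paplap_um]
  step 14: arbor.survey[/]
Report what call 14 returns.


I run unitron.translate on v→18, u_from→MB, u_to→KiB, and get 140625/8.
I invoke bin.record on k→tutur, v→gacis, yielding nil.
Then bin.index(), and see [snisnagri, tutur, ziza].
Invoking bin.record on k→smirn, v→-729, — result: nil.
Calling arbor.newfold on p→/decam, and observe ok.
I call arbor.pen on p→/decam/replas, c→mowo: created.
Calling arbor.cull on p→/decam, and get ToolError: not empty.
I call arbor.pen on p→/snot, c→drobaslorn, → created.
I use arbor.newfold on p→/decam/vori, and observe ok.
I try bin.evict on k→tutur, giving gacis.
Using arbor.newfold on p→/decam/vori/taland, yielding ok.
I use arbor.rehome on s→/snot, d→/decam/vori/taland/nehi_im, which returns ok.
I try arbor.pen on p→/pocrez/za, c→paplap_um, giving ToolError: no parent.
Invoking arbor.survey on p→/, and get [decam/].

Answer: [decam/]


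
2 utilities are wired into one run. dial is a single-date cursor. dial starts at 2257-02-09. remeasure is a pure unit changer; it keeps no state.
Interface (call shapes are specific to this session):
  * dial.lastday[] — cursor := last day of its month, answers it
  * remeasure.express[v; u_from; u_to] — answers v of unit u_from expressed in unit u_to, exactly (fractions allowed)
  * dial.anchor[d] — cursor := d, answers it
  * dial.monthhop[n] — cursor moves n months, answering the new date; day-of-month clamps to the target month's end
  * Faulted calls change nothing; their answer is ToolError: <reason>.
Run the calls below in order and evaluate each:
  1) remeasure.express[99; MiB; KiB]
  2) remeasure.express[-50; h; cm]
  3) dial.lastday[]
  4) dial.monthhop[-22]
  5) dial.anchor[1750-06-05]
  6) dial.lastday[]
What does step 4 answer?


I call remeasure.express on v='99', u_from='MiB', u_to='KiB', yielding 101376.
Now I run remeasure.express on v='-50', u_from='h', u_to='cm', and get ToolError: incompatible units.
I use dial.lastday(), and get 2257-02-28.
Now I run dial.monthhop on n='-22', → 2255-04-28.
I run dial.anchor on d='1750-06-05', and see 1750-06-05.
I invoke dial.lastday(), → 1750-06-30.

Answer: 2255-04-28


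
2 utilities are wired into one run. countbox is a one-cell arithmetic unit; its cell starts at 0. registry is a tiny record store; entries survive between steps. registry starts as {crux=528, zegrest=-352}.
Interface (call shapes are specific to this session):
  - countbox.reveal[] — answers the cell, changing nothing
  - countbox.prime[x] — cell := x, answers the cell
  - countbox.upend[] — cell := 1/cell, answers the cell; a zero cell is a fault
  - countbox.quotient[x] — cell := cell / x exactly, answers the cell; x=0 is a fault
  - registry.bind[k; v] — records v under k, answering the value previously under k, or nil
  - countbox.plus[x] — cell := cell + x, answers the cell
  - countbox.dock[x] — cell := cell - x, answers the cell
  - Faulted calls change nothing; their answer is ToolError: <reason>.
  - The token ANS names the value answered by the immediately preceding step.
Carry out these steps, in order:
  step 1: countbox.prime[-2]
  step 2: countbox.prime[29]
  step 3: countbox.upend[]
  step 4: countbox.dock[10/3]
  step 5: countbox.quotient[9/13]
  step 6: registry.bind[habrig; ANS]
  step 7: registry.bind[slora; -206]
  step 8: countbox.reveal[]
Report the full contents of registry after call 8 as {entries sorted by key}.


Answer: {crux=528, habrig=-3731/783, slora=-206, zegrest=-352}

Derivation:
Step: countbox.prime[x='-2']
Result: -2
Step: countbox.prime[x='29']
Result: 29
Step: countbox.upend[]
Result: 1/29
Step: countbox.dock[x='10/3']
Result: -287/87
Step: countbox.quotient[x='9/13']
Result: -3731/783
Step: registry.bind[k='habrig'; v='ANS']
Result: nil
Step: registry.bind[k='slora'; v='-206']
Result: nil
Step: countbox.reveal[]
Result: -3731/783
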